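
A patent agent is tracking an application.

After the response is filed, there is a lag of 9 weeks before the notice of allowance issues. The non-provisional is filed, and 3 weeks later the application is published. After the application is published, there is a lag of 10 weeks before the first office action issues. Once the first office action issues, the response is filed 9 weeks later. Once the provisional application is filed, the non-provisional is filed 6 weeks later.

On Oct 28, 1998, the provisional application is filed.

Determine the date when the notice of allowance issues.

The provisional application is filed: Oct 28, 1998.
The non-provisional is filed: Oct 28, 1998 + 6 weeks = Dec 9, 1998.
The application is published: Dec 9, 1998 + 3 weeks = Dec 30, 1998.
The first office action issues: Dec 30, 1998 + 10 weeks = Mar 10, 1999.
The response is filed: Mar 10, 1999 + 9 weeks = May 12, 1999.
The notice of allowance issues: May 12, 1999 + 9 weeks = Jul 14, 1999.

Jul 14, 1999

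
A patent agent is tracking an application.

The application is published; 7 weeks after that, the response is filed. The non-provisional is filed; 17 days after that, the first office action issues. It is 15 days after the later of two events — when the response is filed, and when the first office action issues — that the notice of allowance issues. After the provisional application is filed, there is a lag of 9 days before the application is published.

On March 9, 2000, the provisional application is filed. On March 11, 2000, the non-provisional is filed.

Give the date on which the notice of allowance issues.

The provisional application is filed: Mar 9, 2000.
The application is published: Mar 9, 2000 + 9 days = Mar 18, 2000.
The response is filed: Mar 18, 2000 + 7 weeks = May 6, 2000.
The non-provisional is filed: Mar 11, 2000.
The first office action issues: Mar 11, 2000 + 17 days = Mar 28, 2000.
Both prerequisites met — the response is filed (May 6, 2000), the first office action issues (Mar 28, 2000); the later is May 6, 2000.
The notice of allowance issues: May 6, 2000 + 15 days = May 21, 2000.

May 21, 2000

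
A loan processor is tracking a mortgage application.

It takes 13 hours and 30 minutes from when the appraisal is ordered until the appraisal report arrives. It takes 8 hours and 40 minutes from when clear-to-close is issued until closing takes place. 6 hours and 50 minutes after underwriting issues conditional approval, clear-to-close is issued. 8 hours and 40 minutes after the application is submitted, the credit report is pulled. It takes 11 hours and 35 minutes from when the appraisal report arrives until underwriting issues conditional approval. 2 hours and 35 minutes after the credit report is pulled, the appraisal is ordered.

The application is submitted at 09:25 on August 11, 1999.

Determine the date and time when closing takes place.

13:15 on August 13, 1999

The application is submitted: 09:25 Aug 11, 1999.
The credit report is pulled: 09:25 Aug 11, 1999 + 8h40m = 18:05 Aug 11, 1999.
The appraisal is ordered: 18:05 Aug 11, 1999 + 2h35m = 20:40 Aug 11, 1999.
The appraisal report arrives: 20:40 Aug 11, 1999 + 13h30m = 10:10 Aug 12, 1999.
Underwriting issues conditional approval: 10:10 Aug 12, 1999 + 11h35m = 21:45 Aug 12, 1999.
Clear-to-close is issued: 21:45 Aug 12, 1999 + 6h50m = 04:35 Aug 13, 1999.
Closing takes place: 04:35 Aug 13, 1999 + 8h40m = 13:15 Aug 13, 1999.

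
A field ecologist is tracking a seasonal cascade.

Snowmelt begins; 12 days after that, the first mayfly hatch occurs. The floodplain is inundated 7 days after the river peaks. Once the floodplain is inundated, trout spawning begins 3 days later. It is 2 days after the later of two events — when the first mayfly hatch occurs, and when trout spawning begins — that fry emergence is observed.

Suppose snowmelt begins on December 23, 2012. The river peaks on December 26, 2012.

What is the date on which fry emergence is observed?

Snowmelt begins: Dec 23, 2012.
The first mayfly hatch occurs: Dec 23, 2012 + 12 days = Jan 4, 2013.
The river peaks: Dec 26, 2012.
The floodplain is inundated: Dec 26, 2012 + 7 days = Jan 2, 2013.
Trout spawning begins: Jan 2, 2013 + 3 days = Jan 5, 2013.
Both prerequisites met — the first mayfly hatch occurs (Jan 4, 2013), trout spawning begins (Jan 5, 2013); the later is Jan 5, 2013.
Fry emergence is observed: Jan 5, 2013 + 2 days = Jan 7, 2013.

January 7, 2013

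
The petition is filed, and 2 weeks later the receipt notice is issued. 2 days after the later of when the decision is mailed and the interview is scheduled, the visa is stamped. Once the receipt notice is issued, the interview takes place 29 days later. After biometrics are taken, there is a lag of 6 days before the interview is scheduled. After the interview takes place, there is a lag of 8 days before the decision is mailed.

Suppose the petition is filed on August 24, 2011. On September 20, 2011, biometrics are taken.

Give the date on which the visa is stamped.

October 16, 2011

The petition is filed: Aug 24, 2011.
The receipt notice is issued: Aug 24, 2011 + 2 weeks = Sep 7, 2011.
The interview takes place: Sep 7, 2011 + 29 days = Oct 6, 2011.
The decision is mailed: Oct 6, 2011 + 8 days = Oct 14, 2011.
Biometrics are taken: Sep 20, 2011.
The interview is scheduled: Sep 20, 2011 + 6 days = Sep 26, 2011.
Both prerequisites met — the decision is mailed (Oct 14, 2011), the interview is scheduled (Sep 26, 2011); the later is Oct 14, 2011.
The visa is stamped: Oct 14, 2011 + 2 days = Oct 16, 2011.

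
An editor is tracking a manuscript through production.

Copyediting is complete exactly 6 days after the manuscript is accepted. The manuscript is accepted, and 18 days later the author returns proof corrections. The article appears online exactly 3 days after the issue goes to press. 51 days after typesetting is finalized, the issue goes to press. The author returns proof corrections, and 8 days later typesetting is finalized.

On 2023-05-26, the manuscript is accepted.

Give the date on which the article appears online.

The manuscript is accepted: May 26, 2023.
The author returns proof corrections: May 26, 2023 + 18 days = Jun 13, 2023.
Typesetting is finalized: Jun 13, 2023 + 8 days = Jun 21, 2023.
The issue goes to press: Jun 21, 2023 + 51 days = Aug 11, 2023.
The article appears online: Aug 11, 2023 + 3 days = Aug 14, 2023.

2023-08-14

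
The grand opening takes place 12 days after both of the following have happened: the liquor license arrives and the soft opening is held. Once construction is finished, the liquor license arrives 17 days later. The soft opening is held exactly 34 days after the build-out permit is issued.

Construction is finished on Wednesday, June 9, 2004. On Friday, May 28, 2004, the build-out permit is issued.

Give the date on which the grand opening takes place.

Construction is finished: Jun 9, 2004.
The liquor license arrives: Jun 9, 2004 + 17 days = Jun 26, 2004.
The build-out permit is issued: May 28, 2004.
The soft opening is held: May 28, 2004 + 34 days = Jul 1, 2004.
Both prerequisites met — the liquor license arrives (Jun 26, 2004), the soft opening is held (Jul 1, 2004); the later is Jul 1, 2004.
The grand opening takes place: Jul 1, 2004 + 12 days = Jul 13, 2004.

Tuesday, July 13, 2004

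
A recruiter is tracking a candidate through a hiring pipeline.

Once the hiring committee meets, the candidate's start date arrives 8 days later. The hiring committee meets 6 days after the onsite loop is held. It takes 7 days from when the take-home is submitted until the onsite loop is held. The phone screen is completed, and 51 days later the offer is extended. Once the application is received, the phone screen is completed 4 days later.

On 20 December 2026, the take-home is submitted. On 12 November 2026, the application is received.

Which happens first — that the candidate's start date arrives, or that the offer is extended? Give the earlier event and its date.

The take-home is submitted: Dec 20, 2026.
The onsite loop is held: Dec 20, 2026 + 7 days = Dec 27, 2026.
The hiring committee meets: Dec 27, 2026 + 6 days = Jan 2, 2027.
The candidate's start date arrives: Jan 2, 2027 + 8 days = Jan 10, 2027.
The application is received: Nov 12, 2026.
The phone screen is completed: Nov 12, 2026 + 4 days = Nov 16, 2026.
The offer is extended: Nov 16, 2026 + 51 days = Jan 6, 2027.
Comparing: the candidate's start date arrives on Jan 10, 2027 vs the offer is extended on Jan 6, 2027. Earlier: the offer is extended.

The offer is extended — 6 January 2027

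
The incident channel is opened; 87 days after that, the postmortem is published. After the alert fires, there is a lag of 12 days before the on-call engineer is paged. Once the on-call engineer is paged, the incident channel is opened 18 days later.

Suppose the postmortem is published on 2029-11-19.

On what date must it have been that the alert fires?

2029-07-25

The postmortem is published: Nov 19, 2029.
The incident channel is opened: Nov 19, 2029 − 87 days = Aug 24, 2029.
The on-call engineer is paged: Aug 24, 2029 − 18 days = Aug 6, 2029.
The alert fires: Aug 6, 2029 − 12 days = Jul 25, 2029.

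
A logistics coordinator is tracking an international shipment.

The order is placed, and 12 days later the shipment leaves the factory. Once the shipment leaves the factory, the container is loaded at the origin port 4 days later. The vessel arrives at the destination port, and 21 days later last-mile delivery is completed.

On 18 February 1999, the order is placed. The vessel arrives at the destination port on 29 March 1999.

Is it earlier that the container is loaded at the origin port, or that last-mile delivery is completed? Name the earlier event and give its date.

The order is placed: Feb 18, 1999.
The shipment leaves the factory: Feb 18, 1999 + 12 days = Mar 2, 1999.
The container is loaded at the origin port: Mar 2, 1999 + 4 days = Mar 6, 1999.
The vessel arrives at the destination port: Mar 29, 1999.
Last-mile delivery is completed: Mar 29, 1999 + 21 days = Apr 19, 1999.
Comparing: the container is loaded at the origin port on Mar 6, 1999 vs last-mile delivery is completed on Apr 19, 1999. Earlier: the container is loaded at the origin port.

The container is loaded at the origin port — 6 March 1999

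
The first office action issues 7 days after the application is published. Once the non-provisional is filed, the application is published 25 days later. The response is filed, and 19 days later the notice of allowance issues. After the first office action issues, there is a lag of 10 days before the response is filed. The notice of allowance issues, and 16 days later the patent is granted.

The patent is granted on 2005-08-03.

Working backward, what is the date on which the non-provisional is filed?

2005-05-18

The patent is granted: Aug 3, 2005.
The notice of allowance issues: Aug 3, 2005 − 16 days = Jul 18, 2005.
The response is filed: Jul 18, 2005 − 19 days = Jun 29, 2005.
The first office action issues: Jun 29, 2005 − 10 days = Jun 19, 2005.
The application is published: Jun 19, 2005 − 7 days = Jun 12, 2005.
The non-provisional is filed: Jun 12, 2005 − 25 days = May 18, 2005.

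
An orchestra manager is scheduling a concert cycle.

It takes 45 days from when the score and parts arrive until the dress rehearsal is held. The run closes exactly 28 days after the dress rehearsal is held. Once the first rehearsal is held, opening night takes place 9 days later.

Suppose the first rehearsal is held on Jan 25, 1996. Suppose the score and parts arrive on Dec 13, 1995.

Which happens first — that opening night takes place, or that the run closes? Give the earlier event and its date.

The first rehearsal is held: Jan 25, 1996.
Opening night takes place: Jan 25, 1996 + 9 days = Feb 3, 1996.
The score and parts arrive: Dec 13, 1995.
The dress rehearsal is held: Dec 13, 1995 + 45 days = Jan 27, 1996.
The run closes: Jan 27, 1996 + 28 days = Feb 24, 1996.
Comparing: opening night takes place on Feb 3, 1996 vs the run closes on Feb 24, 1996. Earlier: opening night takes place.

Opening night takes place — Feb 3, 1996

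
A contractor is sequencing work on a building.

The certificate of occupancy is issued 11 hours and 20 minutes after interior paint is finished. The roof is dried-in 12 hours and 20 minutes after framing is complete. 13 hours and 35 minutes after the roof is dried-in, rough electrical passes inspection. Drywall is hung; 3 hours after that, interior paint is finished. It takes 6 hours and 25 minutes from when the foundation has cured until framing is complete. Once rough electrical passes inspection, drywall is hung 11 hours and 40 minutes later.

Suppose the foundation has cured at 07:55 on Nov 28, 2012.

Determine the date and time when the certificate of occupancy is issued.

The foundation has cured: 07:55 Nov 28, 2012.
Framing is complete: 07:55 Nov 28, 2012 + 6h25m = 14:20 Nov 28, 2012.
The roof is dried-in: 14:20 Nov 28, 2012 + 12h20m = 02:40 Nov 29, 2012.
Rough electrical passes inspection: 02:40 Nov 29, 2012 + 13h35m = 16:15 Nov 29, 2012.
Drywall is hung: 16:15 Nov 29, 2012 + 11h40m = 03:55 Nov 30, 2012.
Interior paint is finished: 03:55 Nov 30, 2012 + 3h = 06:55 Nov 30, 2012.
The certificate of occupancy is issued: 06:55 Nov 30, 2012 + 11h20m = 18:15 Nov 30, 2012.

18:15 on Nov 30, 2012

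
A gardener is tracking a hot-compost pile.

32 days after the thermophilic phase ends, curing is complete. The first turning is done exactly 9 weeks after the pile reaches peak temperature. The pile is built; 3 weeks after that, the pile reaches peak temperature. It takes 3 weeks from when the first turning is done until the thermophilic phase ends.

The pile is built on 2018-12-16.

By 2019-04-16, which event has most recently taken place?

The pile is built: Dec 16, 2018.
The pile reaches peak temperature: Dec 16, 2018 + 3 weeks = Jan 6, 2019.
The first turning is done: Jan 6, 2019 + 9 weeks = Mar 10, 2019.
The thermophilic phase ends: Mar 10, 2019 + 3 weeks = Mar 31, 2019.
Curing is complete: Mar 31, 2019 + 32 days = May 2, 2019.
Apr 16, 2019 falls between when the thermophilic phase ends (Mar 31, 2019) and when curing is complete (May 2, 2019).

The thermophilic phase ends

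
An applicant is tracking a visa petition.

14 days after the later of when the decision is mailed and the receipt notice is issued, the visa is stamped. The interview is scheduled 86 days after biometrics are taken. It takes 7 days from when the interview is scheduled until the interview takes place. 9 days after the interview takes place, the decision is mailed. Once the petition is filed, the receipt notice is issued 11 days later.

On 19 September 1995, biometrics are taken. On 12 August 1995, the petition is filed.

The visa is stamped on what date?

Biometrics are taken: Sep 19, 1995.
The interview is scheduled: Sep 19, 1995 + 86 days = Dec 14, 1995.
The interview takes place: Dec 14, 1995 + 7 days = Dec 21, 1995.
The decision is mailed: Dec 21, 1995 + 9 days = Dec 30, 1995.
The petition is filed: Aug 12, 1995.
The receipt notice is issued: Aug 12, 1995 + 11 days = Aug 23, 1995.
Both prerequisites met — the decision is mailed (Dec 30, 1995), the receipt notice is issued (Aug 23, 1995); the later is Dec 30, 1995.
The visa is stamped: Dec 30, 1995 + 14 days = Jan 13, 1996.

13 January 1996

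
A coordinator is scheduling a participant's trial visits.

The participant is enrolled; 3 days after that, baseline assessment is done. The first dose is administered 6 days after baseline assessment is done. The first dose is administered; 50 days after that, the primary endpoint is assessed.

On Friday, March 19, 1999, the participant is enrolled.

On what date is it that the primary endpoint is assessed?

Monday, May 17, 1999

The participant is enrolled: Mar 19, 1999.
Baseline assessment is done: Mar 19, 1999 + 3 days = Mar 22, 1999.
The first dose is administered: Mar 22, 1999 + 6 days = Mar 28, 1999.
The primary endpoint is assessed: Mar 28, 1999 + 50 days = May 17, 1999.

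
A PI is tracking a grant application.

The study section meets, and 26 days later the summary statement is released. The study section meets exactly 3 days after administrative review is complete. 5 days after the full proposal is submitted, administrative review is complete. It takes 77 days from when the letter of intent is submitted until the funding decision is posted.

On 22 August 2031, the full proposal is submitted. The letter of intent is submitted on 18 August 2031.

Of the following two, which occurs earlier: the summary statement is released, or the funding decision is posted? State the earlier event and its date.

The summary statement is released — 25 September 2031

The full proposal is submitted: Aug 22, 2031.
Administrative review is complete: Aug 22, 2031 + 5 days = Aug 27, 2031.
The study section meets: Aug 27, 2031 + 3 days = Aug 30, 2031.
The summary statement is released: Aug 30, 2031 + 26 days = Sep 25, 2031.
The letter of intent is submitted: Aug 18, 2031.
The funding decision is posted: Aug 18, 2031 + 77 days = Nov 3, 2031.
Comparing: the summary statement is released on Sep 25, 2031 vs the funding decision is posted on Nov 3, 2031. Earlier: the summary statement is released.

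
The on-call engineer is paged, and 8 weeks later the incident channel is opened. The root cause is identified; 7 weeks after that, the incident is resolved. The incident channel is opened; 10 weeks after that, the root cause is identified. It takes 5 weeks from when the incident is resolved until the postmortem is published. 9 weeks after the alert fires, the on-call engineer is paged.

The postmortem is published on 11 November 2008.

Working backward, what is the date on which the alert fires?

12 February 2008

The postmortem is published: Nov 11, 2008.
The incident is resolved: Nov 11, 2008 − 5 weeks = Oct 7, 2008.
The root cause is identified: Oct 7, 2008 − 7 weeks = Aug 19, 2008.
The incident channel is opened: Aug 19, 2008 − 10 weeks = Jun 10, 2008.
The on-call engineer is paged: Jun 10, 2008 − 8 weeks = Apr 15, 2008.
The alert fires: Apr 15, 2008 − 9 weeks = Feb 12, 2008.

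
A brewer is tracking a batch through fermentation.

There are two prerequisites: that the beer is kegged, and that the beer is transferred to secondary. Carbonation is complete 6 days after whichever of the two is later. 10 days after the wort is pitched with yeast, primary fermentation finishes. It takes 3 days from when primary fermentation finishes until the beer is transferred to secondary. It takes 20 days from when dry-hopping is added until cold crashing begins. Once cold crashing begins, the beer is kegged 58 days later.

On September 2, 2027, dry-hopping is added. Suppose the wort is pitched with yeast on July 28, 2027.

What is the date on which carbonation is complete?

November 25, 2027

Dry-hopping is added: Sep 2, 2027.
Cold crashing begins: Sep 2, 2027 + 20 days = Sep 22, 2027.
The beer is kegged: Sep 22, 2027 + 58 days = Nov 19, 2027.
The wort is pitched with yeast: Jul 28, 2027.
Primary fermentation finishes: Jul 28, 2027 + 10 days = Aug 7, 2027.
The beer is transferred to secondary: Aug 7, 2027 + 3 days = Aug 10, 2027.
Both prerequisites met — the beer is kegged (Nov 19, 2027), the beer is transferred to secondary (Aug 10, 2027); the later is Nov 19, 2027.
Carbonation is complete: Nov 19, 2027 + 6 days = Nov 25, 2027.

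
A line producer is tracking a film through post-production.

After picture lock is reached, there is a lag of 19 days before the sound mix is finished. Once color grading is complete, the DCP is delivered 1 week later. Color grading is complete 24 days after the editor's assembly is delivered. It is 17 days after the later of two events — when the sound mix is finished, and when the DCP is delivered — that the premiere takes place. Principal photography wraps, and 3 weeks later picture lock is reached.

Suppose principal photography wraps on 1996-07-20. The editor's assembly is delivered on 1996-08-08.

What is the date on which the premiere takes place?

1996-09-25

Principal photography wraps: Jul 20, 1996.
Picture lock is reached: Jul 20, 1996 + 3 weeks = Aug 10, 1996.
The sound mix is finished: Aug 10, 1996 + 19 days = Aug 29, 1996.
The editor's assembly is delivered: Aug 8, 1996.
Color grading is complete: Aug 8, 1996 + 24 days = Sep 1, 1996.
The DCP is delivered: Sep 1, 1996 + 1 week = Sep 8, 1996.
Both prerequisites met — the sound mix is finished (Aug 29, 1996), the DCP is delivered (Sep 8, 1996); the later is Sep 8, 1996.
The premiere takes place: Sep 8, 1996 + 17 days = Sep 25, 1996.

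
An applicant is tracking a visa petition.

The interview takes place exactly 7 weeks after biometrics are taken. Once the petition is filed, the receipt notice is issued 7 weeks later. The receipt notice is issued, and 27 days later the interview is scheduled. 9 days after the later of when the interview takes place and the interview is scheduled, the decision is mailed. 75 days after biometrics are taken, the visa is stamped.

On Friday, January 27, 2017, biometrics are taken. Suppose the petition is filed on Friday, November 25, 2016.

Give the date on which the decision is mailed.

Biometrics are taken: Jan 27, 2017.
The interview takes place: Jan 27, 2017 + 7 weeks = Mar 17, 2017.
The petition is filed: Nov 25, 2016.
The receipt notice is issued: Nov 25, 2016 + 7 weeks = Jan 13, 2017.
The interview is scheduled: Jan 13, 2017 + 27 days = Feb 9, 2017.
Both prerequisites met — the interview takes place (Mar 17, 2017), the interview is scheduled (Feb 9, 2017); the later is Mar 17, 2017.
The decision is mailed: Mar 17, 2017 + 9 days = Mar 26, 2017.

Sunday, March 26, 2017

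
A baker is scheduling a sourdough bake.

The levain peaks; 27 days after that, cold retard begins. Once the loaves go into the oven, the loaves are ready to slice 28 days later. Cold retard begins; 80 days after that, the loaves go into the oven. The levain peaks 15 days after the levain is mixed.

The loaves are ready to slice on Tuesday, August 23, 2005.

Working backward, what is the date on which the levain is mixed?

The loaves are ready to slice: Aug 23, 2005.
The loaves go into the oven: Aug 23, 2005 − 28 days = Jul 26, 2005.
Cold retard begins: Jul 26, 2005 − 80 days = May 7, 2005.
The levain peaks: May 7, 2005 − 27 days = Apr 10, 2005.
The levain is mixed: Apr 10, 2005 − 15 days = Mar 26, 2005.

Saturday, March 26, 2005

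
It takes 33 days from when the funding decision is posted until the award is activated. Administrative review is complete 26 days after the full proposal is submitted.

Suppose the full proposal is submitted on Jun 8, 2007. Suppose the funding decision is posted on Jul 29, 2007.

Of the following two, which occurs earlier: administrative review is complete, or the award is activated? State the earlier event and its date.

The full proposal is submitted: Jun 8, 2007.
Administrative review is complete: Jun 8, 2007 + 26 days = Jul 4, 2007.
The funding decision is posted: Jul 29, 2007.
The award is activated: Jul 29, 2007 + 33 days = Aug 31, 2007.
Comparing: administrative review is complete on Jul 4, 2007 vs the award is activated on Aug 31, 2007. Earlier: administrative review is complete.

Administrative review is complete — Jul 4, 2007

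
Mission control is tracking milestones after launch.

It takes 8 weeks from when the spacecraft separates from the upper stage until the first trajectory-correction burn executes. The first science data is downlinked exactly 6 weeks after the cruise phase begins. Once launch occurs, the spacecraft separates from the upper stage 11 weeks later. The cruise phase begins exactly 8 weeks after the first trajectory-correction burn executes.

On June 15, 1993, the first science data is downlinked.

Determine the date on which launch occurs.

October 27, 1992

The first science data is downlinked: Jun 15, 1993.
The cruise phase begins: Jun 15, 1993 − 6 weeks = May 4, 1993.
The first trajectory-correction burn executes: May 4, 1993 − 8 weeks = Mar 9, 1993.
The spacecraft separates from the upper stage: Mar 9, 1993 − 8 weeks = Jan 12, 1993.
Launch occurs: Jan 12, 1993 − 11 weeks = Oct 27, 1992.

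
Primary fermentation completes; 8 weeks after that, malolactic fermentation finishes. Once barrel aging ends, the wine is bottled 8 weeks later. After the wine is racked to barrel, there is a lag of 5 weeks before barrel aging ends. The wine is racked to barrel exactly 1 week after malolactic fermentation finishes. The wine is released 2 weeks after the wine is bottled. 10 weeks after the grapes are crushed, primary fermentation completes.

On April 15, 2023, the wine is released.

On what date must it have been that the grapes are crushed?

The wine is released: Apr 15, 2023.
The wine is bottled: Apr 15, 2023 − 2 weeks = Apr 1, 2023.
Barrel aging ends: Apr 1, 2023 − 8 weeks = Feb 4, 2023.
The wine is racked to barrel: Feb 4, 2023 − 5 weeks = Dec 31, 2022.
Malolactic fermentation finishes: Dec 31, 2022 − 1 week = Dec 24, 2022.
Primary fermentation completes: Dec 24, 2022 − 8 weeks = Oct 29, 2022.
The grapes are crushed: Oct 29, 2022 − 10 weeks = Aug 20, 2022.

August 20, 2022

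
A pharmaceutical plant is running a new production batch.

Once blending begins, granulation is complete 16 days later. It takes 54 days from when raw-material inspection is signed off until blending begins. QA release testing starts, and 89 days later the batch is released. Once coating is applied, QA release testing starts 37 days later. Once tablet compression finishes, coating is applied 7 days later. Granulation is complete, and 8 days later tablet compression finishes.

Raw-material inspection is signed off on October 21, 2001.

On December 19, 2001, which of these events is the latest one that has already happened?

Raw-material inspection is signed off: Oct 21, 2001.
Blending begins: Oct 21, 2001 + 54 days = Dec 14, 2001.
Granulation is complete: Dec 14, 2001 + 16 days = Dec 30, 2001.
Tablet compression finishes: Dec 30, 2001 + 8 days = Jan 7, 2002.
Coating is applied: Jan 7, 2002 + 7 days = Jan 14, 2002.
QA release testing starts: Jan 14, 2002 + 37 days = Feb 20, 2002.
The batch is released: Feb 20, 2002 + 89 days = May 20, 2002.
Dec 19, 2001 falls between when blending begins (Dec 14, 2001) and when granulation is complete (Dec 30, 2001).

Blending begins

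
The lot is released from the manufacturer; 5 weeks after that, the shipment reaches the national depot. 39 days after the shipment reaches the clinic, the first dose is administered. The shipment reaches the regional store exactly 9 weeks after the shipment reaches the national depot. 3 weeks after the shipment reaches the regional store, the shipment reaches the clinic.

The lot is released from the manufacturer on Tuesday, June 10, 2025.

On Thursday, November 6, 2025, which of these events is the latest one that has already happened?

The lot is released from the manufacturer: Jun 10, 2025.
The shipment reaches the national depot: Jun 10, 2025 + 5 weeks = Jul 15, 2025.
The shipment reaches the regional store: Jul 15, 2025 + 9 weeks = Sep 16, 2025.
The shipment reaches the clinic: Sep 16, 2025 + 3 weeks = Oct 7, 2025.
The first dose is administered: Oct 7, 2025 + 39 days = Nov 15, 2025.
Nov 6, 2025 falls between when the shipment reaches the clinic (Oct 7, 2025) and when the first dose is administered (Nov 15, 2025).

The shipment reaches the clinic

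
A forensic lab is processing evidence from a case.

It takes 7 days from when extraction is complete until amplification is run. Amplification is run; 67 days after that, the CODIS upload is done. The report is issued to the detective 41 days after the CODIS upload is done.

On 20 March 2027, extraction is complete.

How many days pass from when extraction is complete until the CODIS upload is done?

Causal path: extraction is complete → amplification is run → the CODIS upload is done.
Total delay along the path: 7 + 67 = 74 days.

74 days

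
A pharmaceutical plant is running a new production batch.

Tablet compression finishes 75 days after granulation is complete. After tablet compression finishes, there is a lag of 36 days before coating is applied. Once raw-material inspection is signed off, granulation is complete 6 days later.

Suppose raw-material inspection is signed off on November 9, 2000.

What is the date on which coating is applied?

March 6, 2001

Raw-material inspection is signed off: Nov 9, 2000.
Granulation is complete: Nov 9, 2000 + 6 days = Nov 15, 2000.
Tablet compression finishes: Nov 15, 2000 + 75 days = Jan 29, 2001.
Coating is applied: Jan 29, 2001 + 36 days = Mar 6, 2001.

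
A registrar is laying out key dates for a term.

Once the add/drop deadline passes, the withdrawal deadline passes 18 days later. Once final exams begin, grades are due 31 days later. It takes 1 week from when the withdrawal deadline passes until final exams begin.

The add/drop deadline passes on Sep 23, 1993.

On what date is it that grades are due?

The add/drop deadline passes: Sep 23, 1993.
The withdrawal deadline passes: Sep 23, 1993 + 18 days = Oct 11, 1993.
Final exams begin: Oct 11, 1993 + 1 week = Oct 18, 1993.
Grades are due: Oct 18, 1993 + 31 days = Nov 18, 1993.

Nov 18, 1993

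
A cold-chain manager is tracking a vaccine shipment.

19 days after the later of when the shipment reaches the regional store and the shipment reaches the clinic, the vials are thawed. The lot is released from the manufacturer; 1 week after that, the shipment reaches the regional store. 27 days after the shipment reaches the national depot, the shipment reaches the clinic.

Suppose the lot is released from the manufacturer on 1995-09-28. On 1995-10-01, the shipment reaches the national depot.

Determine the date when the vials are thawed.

1995-11-16

The lot is released from the manufacturer: Sep 28, 1995.
The shipment reaches the regional store: Sep 28, 1995 + 1 week = Oct 5, 1995.
The shipment reaches the national depot: Oct 1, 1995.
The shipment reaches the clinic: Oct 1, 1995 + 27 days = Oct 28, 1995.
Both prerequisites met — the shipment reaches the regional store (Oct 5, 1995), the shipment reaches the clinic (Oct 28, 1995); the later is Oct 28, 1995.
The vials are thawed: Oct 28, 1995 + 19 days = Nov 16, 1995.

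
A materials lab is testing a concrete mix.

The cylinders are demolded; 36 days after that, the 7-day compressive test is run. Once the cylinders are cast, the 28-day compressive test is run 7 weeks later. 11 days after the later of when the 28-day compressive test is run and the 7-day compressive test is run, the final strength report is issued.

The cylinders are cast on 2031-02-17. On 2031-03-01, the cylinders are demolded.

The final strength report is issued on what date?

2031-04-18

The cylinders are cast: Feb 17, 2031.
The 28-day compressive test is run: Feb 17, 2031 + 7 weeks = Apr 7, 2031.
The cylinders are demolded: Mar 1, 2031.
The 7-day compressive test is run: Mar 1, 2031 + 36 days = Apr 6, 2031.
Both prerequisites met — the 28-day compressive test is run (Apr 7, 2031), the 7-day compressive test is run (Apr 6, 2031); the later is Apr 7, 2031.
The final strength report is issued: Apr 7, 2031 + 11 days = Apr 18, 2031.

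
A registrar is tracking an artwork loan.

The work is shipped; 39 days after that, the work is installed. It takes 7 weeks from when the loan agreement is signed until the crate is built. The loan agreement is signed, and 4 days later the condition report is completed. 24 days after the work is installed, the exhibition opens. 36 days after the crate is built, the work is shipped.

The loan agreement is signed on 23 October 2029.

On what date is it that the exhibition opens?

The loan agreement is signed: Oct 23, 2029.
The crate is built: Oct 23, 2029 + 7 weeks = Dec 11, 2029.
The work is shipped: Dec 11, 2029 + 36 days = Jan 16, 2030.
The work is installed: Jan 16, 2030 + 39 days = Feb 24, 2030.
The exhibition opens: Feb 24, 2030 + 24 days = Mar 20, 2030.

20 March 2030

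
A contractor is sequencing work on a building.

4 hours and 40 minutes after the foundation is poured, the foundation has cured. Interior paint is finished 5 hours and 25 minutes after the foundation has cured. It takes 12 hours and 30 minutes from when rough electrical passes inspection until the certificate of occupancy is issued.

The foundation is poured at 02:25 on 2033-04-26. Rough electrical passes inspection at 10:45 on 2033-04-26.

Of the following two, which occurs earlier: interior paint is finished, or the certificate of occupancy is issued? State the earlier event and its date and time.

Interior paint is finished — 12:30 on 2033-04-26

The foundation is poured: 02:25 Apr 26, 2033.
The foundation has cured: 02:25 Apr 26, 2033 + 4h40m = 07:05 Apr 26, 2033.
Interior paint is finished: 07:05 Apr 26, 2033 + 5h25m = 12:30 Apr 26, 2033.
Rough electrical passes inspection: 10:45 Apr 26, 2033.
The certificate of occupancy is issued: 10:45 Apr 26, 2033 + 12h30m = 23:15 Apr 26, 2033.
Comparing: interior paint is finished at 12:30 Apr 26, 2033 vs the certificate of occupancy is issued at 23:15 Apr 26, 2033. Earlier: interior paint is finished.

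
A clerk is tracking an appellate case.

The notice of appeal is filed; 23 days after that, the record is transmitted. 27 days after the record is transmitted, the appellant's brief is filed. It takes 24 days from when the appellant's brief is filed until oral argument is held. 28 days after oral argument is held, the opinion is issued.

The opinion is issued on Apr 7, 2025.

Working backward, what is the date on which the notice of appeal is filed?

The opinion is issued: Apr 7, 2025.
Oral argument is held: Apr 7, 2025 − 28 days = Mar 10, 2025.
The appellant's brief is filed: Mar 10, 2025 − 24 days = Feb 14, 2025.
The record is transmitted: Feb 14, 2025 − 27 days = Jan 18, 2025.
The notice of appeal is filed: Jan 18, 2025 − 23 days = Dec 26, 2024.

Dec 26, 2024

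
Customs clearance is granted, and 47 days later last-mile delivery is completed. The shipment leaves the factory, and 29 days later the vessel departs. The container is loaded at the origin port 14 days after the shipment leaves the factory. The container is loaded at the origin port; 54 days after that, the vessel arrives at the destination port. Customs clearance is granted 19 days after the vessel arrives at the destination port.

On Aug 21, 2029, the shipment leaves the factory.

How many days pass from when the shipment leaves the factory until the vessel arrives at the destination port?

Causal path: the shipment leaves the factory → the container is loaded at the origin port → the vessel arrives at the destination port.
Total delay along the path: 14 + 54 = 68 days.

68 days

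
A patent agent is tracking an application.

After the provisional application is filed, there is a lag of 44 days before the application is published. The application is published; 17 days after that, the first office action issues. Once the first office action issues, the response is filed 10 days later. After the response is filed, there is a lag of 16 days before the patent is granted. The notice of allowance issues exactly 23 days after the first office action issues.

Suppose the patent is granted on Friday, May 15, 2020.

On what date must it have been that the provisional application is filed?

The patent is granted: May 15, 2020.
The response is filed: May 15, 2020 − 16 days = Apr 29, 2020.
The first office action issues: Apr 29, 2020 − 10 days = Apr 19, 2020.
The application is published: Apr 19, 2020 − 17 days = Apr 2, 2020.
The provisional application is filed: Apr 2, 2020 − 44 days = Feb 18, 2020.

Tuesday, February 18, 2020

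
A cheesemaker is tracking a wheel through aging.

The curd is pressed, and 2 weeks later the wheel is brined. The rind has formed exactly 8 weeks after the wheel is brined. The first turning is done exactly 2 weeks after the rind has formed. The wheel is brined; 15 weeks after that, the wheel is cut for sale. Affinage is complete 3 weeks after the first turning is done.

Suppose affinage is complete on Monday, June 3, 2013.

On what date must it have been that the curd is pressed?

Monday, February 18, 2013

Affinage is complete: Jun 3, 2013.
The first turning is done: Jun 3, 2013 − 3 weeks = May 13, 2013.
The rind has formed: May 13, 2013 − 2 weeks = Apr 29, 2013.
The wheel is brined: Apr 29, 2013 − 8 weeks = Mar 4, 2013.
The curd is pressed: Mar 4, 2013 − 2 weeks = Feb 18, 2013.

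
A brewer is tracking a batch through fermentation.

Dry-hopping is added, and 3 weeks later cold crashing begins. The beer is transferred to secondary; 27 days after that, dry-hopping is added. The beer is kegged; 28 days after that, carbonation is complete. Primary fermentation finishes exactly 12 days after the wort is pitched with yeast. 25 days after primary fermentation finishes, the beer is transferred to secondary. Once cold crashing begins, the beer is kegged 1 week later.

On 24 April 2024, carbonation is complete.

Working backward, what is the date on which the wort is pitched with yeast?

26 December 2023

Carbonation is complete: Apr 24, 2024.
The beer is kegged: Apr 24, 2024 − 28 days = Mar 27, 2024.
Cold crashing begins: Mar 27, 2024 − 1 week = Mar 20, 2024.
Dry-hopping is added: Mar 20, 2024 − 3 weeks = Feb 28, 2024.
The beer is transferred to secondary: Feb 28, 2024 − 27 days = Feb 1, 2024.
Primary fermentation finishes: Feb 1, 2024 − 25 days = Jan 7, 2024.
The wort is pitched with yeast: Jan 7, 2024 − 12 days = Dec 26, 2023.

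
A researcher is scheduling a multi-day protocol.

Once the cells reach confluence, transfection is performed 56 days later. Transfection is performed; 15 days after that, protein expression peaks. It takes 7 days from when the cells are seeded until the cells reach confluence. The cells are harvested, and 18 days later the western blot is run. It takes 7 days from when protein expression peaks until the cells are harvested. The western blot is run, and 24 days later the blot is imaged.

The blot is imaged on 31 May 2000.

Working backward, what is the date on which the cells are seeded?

25 January 2000

The blot is imaged: May 31, 2000.
The western blot is run: May 31, 2000 − 24 days = May 7, 2000.
The cells are harvested: May 7, 2000 − 18 days = Apr 19, 2000.
Protein expression peaks: Apr 19, 2000 − 7 days = Apr 12, 2000.
Transfection is performed: Apr 12, 2000 − 15 days = Mar 28, 2000.
The cells reach confluence: Mar 28, 2000 − 56 days = Feb 1, 2000.
The cells are seeded: Feb 1, 2000 − 7 days = Jan 25, 2000.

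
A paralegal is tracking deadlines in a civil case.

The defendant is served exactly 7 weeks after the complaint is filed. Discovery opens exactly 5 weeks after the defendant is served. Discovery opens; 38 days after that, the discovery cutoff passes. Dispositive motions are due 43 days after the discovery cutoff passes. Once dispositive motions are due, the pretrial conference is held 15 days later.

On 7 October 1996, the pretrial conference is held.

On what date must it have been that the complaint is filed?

10 April 1996

The pretrial conference is held: Oct 7, 1996.
Dispositive motions are due: Oct 7, 1996 − 15 days = Sep 22, 1996.
The discovery cutoff passes: Sep 22, 1996 − 43 days = Aug 10, 1996.
Discovery opens: Aug 10, 1996 − 38 days = Jul 3, 1996.
The defendant is served: Jul 3, 1996 − 5 weeks = May 29, 1996.
The complaint is filed: May 29, 1996 − 7 weeks = Apr 10, 1996.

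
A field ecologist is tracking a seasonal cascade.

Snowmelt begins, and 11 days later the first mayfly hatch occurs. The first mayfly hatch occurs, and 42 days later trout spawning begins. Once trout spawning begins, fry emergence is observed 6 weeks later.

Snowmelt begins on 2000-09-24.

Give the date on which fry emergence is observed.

2000-12-28

Snowmelt begins: Sep 24, 2000.
The first mayfly hatch occurs: Sep 24, 2000 + 11 days = Oct 5, 2000.
Trout spawning begins: Oct 5, 2000 + 42 days = Nov 16, 2000.
Fry emergence is observed: Nov 16, 2000 + 6 weeks = Dec 28, 2000.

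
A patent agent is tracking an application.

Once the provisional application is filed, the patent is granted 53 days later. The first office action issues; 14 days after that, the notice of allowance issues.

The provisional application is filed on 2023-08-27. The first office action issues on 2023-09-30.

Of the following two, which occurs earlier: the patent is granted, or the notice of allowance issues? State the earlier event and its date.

The provisional application is filed: Aug 27, 2023.
The patent is granted: Aug 27, 2023 + 53 days = Oct 19, 2023.
The first office action issues: Sep 30, 2023.
The notice of allowance issues: Sep 30, 2023 + 14 days = Oct 14, 2023.
Comparing: the patent is granted on Oct 19, 2023 vs the notice of allowance issues on Oct 14, 2023. Earlier: the notice of allowance issues.

The notice of allowance issues — 2023-10-14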